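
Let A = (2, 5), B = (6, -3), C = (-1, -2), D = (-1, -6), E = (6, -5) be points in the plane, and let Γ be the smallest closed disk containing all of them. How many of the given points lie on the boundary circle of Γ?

3

A smallest enclosing disk is always determined by at most three of the input points on its boundary.
The minimum enclosing circle is determined by three boundary points: A, D, E.
Their circumcentre is (68/37, -32/37) with r² = 47125/1369.
The farthest remaining point B is at distance² 29957/1369 ≤ 47125/1369.
The points at distance exactly r from the centre are A, D, E — 3 points.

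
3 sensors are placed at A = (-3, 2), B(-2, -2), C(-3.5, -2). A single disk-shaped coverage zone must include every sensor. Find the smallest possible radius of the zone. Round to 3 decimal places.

2.078

Side lengths²: AB² = 17, AC² = 16.25, BC² = 2.25.
Since AB² = 17 < 16.25 + 2.25 = 18.5, the triangle is acute, so the smallest enclosing circle is the circumcircle.
Circumcentre = (-2.75, -0.0625), r² = 4.31640625.
r = √(4.31640625) ≈ 2.078.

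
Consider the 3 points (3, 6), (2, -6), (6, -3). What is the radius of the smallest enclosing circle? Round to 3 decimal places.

6.021

Call the three points A, B, C in the order given.
Side lengths²: AB² = 145, AC² = 90, BC² = 25.
Since AB² = 145 ≥ 90 + 25 = 115, the angle opposite AB is not acute, so the smallest enclosing circle has AB as diameter.
Centre = midpoint of AB = (2.5, 0), r² = 145/4 = 36.25.
r = √(36.25) ≈ 6.021.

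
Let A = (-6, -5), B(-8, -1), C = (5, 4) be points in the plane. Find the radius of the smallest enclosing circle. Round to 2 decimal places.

7.14

Side lengths²: AB² = 20, AC² = 202, BC² = 194.
Since AC² = 202 < 194 + 20 = 214, the triangle is acute, so the smallest enclosing circle is the circumcircle.
Circumcentre = (-29/31, 1/31), r² = 48985/961.
r = √(48985/961) ≈ 7.14.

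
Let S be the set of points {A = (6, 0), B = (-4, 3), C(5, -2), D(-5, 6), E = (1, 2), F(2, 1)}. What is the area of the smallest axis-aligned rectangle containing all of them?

x ranges over [-5, 6], width 11.
y ranges over [-2, 6], height 8.
Area = 11 × 8 = 88.

88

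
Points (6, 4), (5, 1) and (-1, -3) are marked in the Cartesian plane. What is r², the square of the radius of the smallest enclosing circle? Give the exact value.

24.5

Call the three points A, B, C in the order given.
Side lengths²: AB² = 10, AC² = 98, BC² = 52.
Since AC² = 98 ≥ 52 + 10 = 62, the angle opposite AC is not acute, so the smallest enclosing circle has AC as diameter.
Centre = midpoint of AC = (2.5, 0.5), r² = 98/4 = 24.5.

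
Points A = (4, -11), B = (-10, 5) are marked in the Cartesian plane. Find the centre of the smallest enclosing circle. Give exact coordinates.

The smallest circle enclosing two points has them as diameter endpoints.
Centre = midpoint = (-3, -3); r² = |AB|²/4 = 452/4 = 113.
Centre = (-3, -3).

(-3, -3)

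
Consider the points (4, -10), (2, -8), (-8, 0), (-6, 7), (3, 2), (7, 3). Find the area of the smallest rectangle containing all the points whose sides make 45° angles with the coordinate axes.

In coordinates u = x + y, v = x − y the rectangle is axis-aligned; the map (x,y)→(u,v) scales areas by 2.
u-values: -6, -6, -8, 1, 5, 10; range = 10 − (-8) = 18.
v-values: 14, 10, -8, -13, 1, 4; range = 14 − (-13) = 27.
Area = (18 × 27) / 2 = 243.

243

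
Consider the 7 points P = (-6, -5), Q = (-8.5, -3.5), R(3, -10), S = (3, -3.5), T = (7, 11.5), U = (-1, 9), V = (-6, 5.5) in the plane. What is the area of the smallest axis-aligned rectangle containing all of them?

333.25

x ranges over [-8.5, 7], width 15.5.
y ranges over [-10, 11.5], height 21.5.
Area = 15.5 × 21.5 = 333.25.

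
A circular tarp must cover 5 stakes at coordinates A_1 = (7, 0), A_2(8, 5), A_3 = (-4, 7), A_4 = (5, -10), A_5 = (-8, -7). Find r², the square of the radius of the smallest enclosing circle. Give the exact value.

28925/289

The minimum enclosing circle of a finite set is fixed by two of the points (as a diameter) or three (as a circumcircle).
The minimum enclosing circle is determined by three boundary points: A_2, A_4, A_5.
Their circumcentre is (3/17, -21/17) with r² = 28925/289.
The farthest remaining point A_3 is at distance² 24641/289 ≤ 28925/289.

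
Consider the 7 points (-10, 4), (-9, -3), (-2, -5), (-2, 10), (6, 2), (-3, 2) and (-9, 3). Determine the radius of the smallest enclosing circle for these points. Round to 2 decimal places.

8.25

A smallest enclosing disk is always determined by at most three of the input points on its boundary.
The minimum enclosing circle is determined by three boundary points: (-9, -3), (-2, 10), (6, 2).
Their circumcentre is (-2.25, 1.75) with r² = 68.125.
The farthest remaining point (-10, 4) is at distance² 65.125 ≤ 68.125.
r = √(68.125) ≈ 8.25.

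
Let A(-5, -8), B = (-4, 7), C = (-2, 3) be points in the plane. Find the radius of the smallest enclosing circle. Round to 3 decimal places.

Side lengths²: AB² = 226, AC² = 130, BC² = 20.
Since AB² = 226 ≥ 130 + 20 = 150, the angle opposite AB is not acute, so the smallest enclosing circle has AB as diameter.
Centre = midpoint of AB = (-4.5, -0.5), r² = 226/4 = 56.5.
r = √(56.5) ≈ 7.517.

7.517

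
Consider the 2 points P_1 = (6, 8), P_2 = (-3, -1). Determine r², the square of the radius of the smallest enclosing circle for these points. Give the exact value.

The smallest circle enclosing two points has them as diameter endpoints.
Centre = midpoint = (1.5, 3.5); r² = |P_1P_2|²/4 = 162/4 = 40.5.

40.5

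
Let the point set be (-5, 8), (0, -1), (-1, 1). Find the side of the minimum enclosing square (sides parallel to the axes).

9

The bounding box has width 5 and height 9.
An axis-aligned square enclosing the set must have side ≥ max(width, height).
So the minimum side is max(5, 9) = 9.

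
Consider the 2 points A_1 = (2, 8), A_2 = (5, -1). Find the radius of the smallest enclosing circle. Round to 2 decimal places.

The smallest circle enclosing two points has them as diameter endpoints.
Centre = midpoint = (3.5, 3.5); r² = |A_1A_2|²/4 = 90/4 = 22.5.
r = √(22.5) ≈ 4.74.

4.74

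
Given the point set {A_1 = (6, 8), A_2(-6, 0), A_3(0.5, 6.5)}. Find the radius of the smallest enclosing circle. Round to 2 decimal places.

Side lengths²: A_1A_2² = 208, A_1A_3² = 32.5, A_2A_3² = 84.5.
Since A_1A_2² = 208 ≥ 84.5 + 32.5 = 117, the angle opposite A_1A_2 is not acute, so the smallest enclosing circle has A_1A_2 as diameter.
Centre = midpoint of A_1A_2 = (0, 4), r² = 208/4 = 52.
r = √52 ≈ 7.21.

7.21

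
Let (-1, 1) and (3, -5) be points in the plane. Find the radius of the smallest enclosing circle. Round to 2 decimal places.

The smallest circle enclosing two points has them as diameter endpoints.
Centre = midpoint = (1, -2); r² = |(-1, 1)−(3, -5)|²/4 = 52/4 = 13.
r = √13 ≈ 3.61.

3.61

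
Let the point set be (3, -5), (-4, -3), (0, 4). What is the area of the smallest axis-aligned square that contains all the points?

81

The bounding box has width 7 and height 9.
An axis-aligned square enclosing the set must have side ≥ max(width, height).
So the minimum side is max(7, 9) = 9.
Area = 9² = 81.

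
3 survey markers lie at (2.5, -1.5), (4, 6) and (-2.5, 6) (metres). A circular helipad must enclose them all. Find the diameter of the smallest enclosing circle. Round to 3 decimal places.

9.192

Call the three points A, B, C in the order given.
Side lengths²: AB² = 58.5, AC² = 81.25, BC² = 42.25.
Since AC² = 81.25 < 58.5 + 42.25 = 100.75, the triangle is acute, so the smallest enclosing circle is the circumcircle.
Circumcentre = (0.75, 2.75), r² = 21.125.
Diameter = 2r = 2√(21.125) ≈ 9.192.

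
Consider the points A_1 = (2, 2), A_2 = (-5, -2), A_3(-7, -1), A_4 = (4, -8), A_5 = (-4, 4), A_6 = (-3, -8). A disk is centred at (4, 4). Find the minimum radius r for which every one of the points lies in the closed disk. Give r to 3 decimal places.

13.892

The required radius is the distance from (4, 4) to the farthest point.
Squared distances: 8, 117, 146, 144, 64, 193.
Maximum is 193, attained at A_6.
r = √193 ≈ 13.892.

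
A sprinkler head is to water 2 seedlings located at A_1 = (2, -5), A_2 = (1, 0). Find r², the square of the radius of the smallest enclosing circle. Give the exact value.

6.5

The smallest circle enclosing two points has them as diameter endpoints.
Centre = midpoint = (1.5, -2.5); r² = |A_1A_2|²/4 = 26/4 = 6.5.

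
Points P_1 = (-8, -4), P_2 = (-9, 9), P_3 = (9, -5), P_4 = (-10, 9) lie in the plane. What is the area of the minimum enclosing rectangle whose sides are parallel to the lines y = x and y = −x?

264

In coordinates u = x + y, v = x − y the rectangle is axis-aligned; the map (x,y)→(u,v) scales areas by 2.
u-values: -12, 0, 4, -1; range = 4 − (-12) = 16.
v-values: -4, -18, 14, -19; range = 14 − (-19) = 33.
Area = (16 × 33) / 2 = 264.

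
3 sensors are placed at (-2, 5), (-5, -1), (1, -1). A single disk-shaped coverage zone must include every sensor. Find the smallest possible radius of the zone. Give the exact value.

3.75

Call the three points A, B, C in the order given.
Side lengths²: AB² = 45, AC² = 45, BC² = 36.
Since AC² = 45 < 45 + 36 = 81, the triangle is acute, so the smallest enclosing circle is the circumcircle.
Circumcentre = (-2, 1.25), r² = 14.0625.
r = √(14.0625) = 3.75.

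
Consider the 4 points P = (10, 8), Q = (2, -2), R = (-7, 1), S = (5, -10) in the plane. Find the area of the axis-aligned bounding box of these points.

x ranges over [-7, 10], width 17.
y ranges over [-10, 8], height 18.
Area = 17 × 18 = 306.

306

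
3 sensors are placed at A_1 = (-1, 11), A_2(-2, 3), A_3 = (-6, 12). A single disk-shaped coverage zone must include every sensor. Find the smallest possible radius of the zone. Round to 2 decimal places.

Side lengths²: A_1A_2² = 65, A_1A_3² = 26, A_2A_3² = 97.
Since A_2A_3² = 97 ≥ 65 + 26 = 91, the angle opposite A_2A_3 is not acute, so the smallest enclosing circle has A_2A_3 as diameter.
Centre = midpoint of A_2A_3 = (-4, 7.5), r² = 97/4 = 24.25.
r = √(24.25) ≈ 4.92.

4.92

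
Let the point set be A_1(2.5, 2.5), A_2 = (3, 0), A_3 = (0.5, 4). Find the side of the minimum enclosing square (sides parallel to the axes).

The bounding box has width 2.5 and height 4.
An axis-aligned square enclosing the set must have side ≥ max(width, height).
So the minimum side is max(2.5, 4) = 4.

4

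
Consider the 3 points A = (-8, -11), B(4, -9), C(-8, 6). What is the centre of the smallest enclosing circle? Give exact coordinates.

(-3.25, -2.5)

Side lengths²: AB² = 148, AC² = 289, BC² = 369.
Since BC² = 369 < 289 + 148 = 437, the triangle is acute, so the smallest enclosing circle is the circumcircle.
Circumcentre = (-3.25, -2.5), r² = 94.8125.
Centre = (-3.25, -2.5).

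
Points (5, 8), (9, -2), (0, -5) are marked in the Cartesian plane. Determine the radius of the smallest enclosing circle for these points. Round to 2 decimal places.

6.98

Call the three points A, B, C in the order given.
Side lengths²: AB² = 116, AC² = 194, BC² = 90.
Since AC² = 194 < 116 + 90 = 206, the triangle is acute, so the smallest enclosing circle is the circumcircle.
Circumcentre = (49/17, 23/17), r² = 14065/289.
r = √(14065/289) ≈ 6.98.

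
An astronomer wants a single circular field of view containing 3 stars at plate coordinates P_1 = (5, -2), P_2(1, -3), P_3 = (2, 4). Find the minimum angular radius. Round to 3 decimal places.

3.622

Side lengths²: P_1P_2² = 17, P_1P_3² = 45, P_2P_3² = 50.
Since P_2P_3² = 50 < 45 + 17 = 62, the triangle is acute, so the smallest enclosing circle is the circumcircle.
Circumcentre = (41/18, 7/18), r² = 2125/162.
r = √(2125/162) ≈ 3.622.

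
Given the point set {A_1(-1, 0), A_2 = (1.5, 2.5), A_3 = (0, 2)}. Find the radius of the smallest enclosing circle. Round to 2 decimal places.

Side lengths²: A_1A_2² = 12.5, A_1A_3² = 5, A_2A_3² = 2.5.
Since A_1A_2² = 12.5 ≥ 5 + 2.5 = 7.5, the angle opposite A_1A_2 is not acute, so the smallest enclosing circle has A_1A_2 as diameter.
Centre = midpoint of A_1A_2 = (0.25, 1.25), r² = 12.5/4 = 3.125.
r = √(3.125) ≈ 1.77.

1.77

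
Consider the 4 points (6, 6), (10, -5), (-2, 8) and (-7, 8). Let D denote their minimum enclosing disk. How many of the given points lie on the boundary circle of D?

By Welzl's lemma the MEC is supported by two points (diametrically opposite) or three points (on a circumcircle).
The farthest pair is (10, -5)–(-7, 8) with squared distance 458. The circle on this segment as diameter has centre (1.5, 1.5) and r² = 458/4 = 114.5.
Check (6, 6): distance² to centre = 40.5 ≤ 114.5, so it lies inside.
All remaining points lie in this disk, and no smaller disk contains both endpoints, so this is the minimum enclosing circle.
The points at distance exactly r from the centre are (10, -5), (-7, 8) — 2 points.

2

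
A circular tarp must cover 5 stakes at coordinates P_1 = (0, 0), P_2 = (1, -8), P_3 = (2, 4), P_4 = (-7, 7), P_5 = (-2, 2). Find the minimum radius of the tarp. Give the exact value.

By Welzl's lemma the MEC is supported by two points (diametrically opposite) or three points (on a circumcircle).
The farthest pair is P_2–P_4 with squared distance 289. The circle on this segment as diameter has centre (-3, -0.5) and r² = 289/4 = 72.25.
Check P_1: distance² to centre = 9.25 ≤ 72.25, so it lies inside.
All remaining points lie in this disk, and no smaller disk contains both endpoints, so this is the minimum enclosing circle.
r = √(72.25) = 8.5.

8.5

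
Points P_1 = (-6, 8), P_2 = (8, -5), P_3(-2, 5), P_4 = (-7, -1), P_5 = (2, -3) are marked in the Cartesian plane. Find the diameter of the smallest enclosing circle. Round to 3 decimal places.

19.105

The farthest pair is P_1–P_2 with squared distance 365. The circle on this segment as diameter has centre (1, 1.5) and r² = 365/4 = 91.25.
Check P_3: distance² to centre = 21.25 ≤ 91.25, so it lies inside.
All remaining points lie in this disk, and no smaller disk contains both endpoints, so this is the minimum enclosing circle.
Diameter = 2r = 2√(91.25) ≈ 19.105.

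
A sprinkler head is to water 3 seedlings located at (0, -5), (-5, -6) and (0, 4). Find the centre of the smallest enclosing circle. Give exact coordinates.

(-2.5, -1)

Call the three points A, B, C in the order given.
Side lengths²: AB² = 26, AC² = 81, BC² = 125.
Since BC² = 125 ≥ 81 + 26 = 107, the angle opposite BC is not acute, so the smallest enclosing circle has BC as diameter.
Centre = midpoint of BC = (-2.5, -1), r² = 125/4 = 31.25.
Centre = (-2.5, -1).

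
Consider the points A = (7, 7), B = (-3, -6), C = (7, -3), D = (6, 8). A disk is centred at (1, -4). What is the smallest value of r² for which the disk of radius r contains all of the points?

The required radius is the distance from (1, -4) to the farthest point.
Squared distances: 157, 20, 37, 169.
Maximum is 169, attained at D.

169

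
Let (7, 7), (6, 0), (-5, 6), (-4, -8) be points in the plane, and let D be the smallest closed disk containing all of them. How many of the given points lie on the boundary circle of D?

2

By Welzl's lemma the MEC is supported by two points (diametrically opposite) or three points (on a circumcircle).
The farthest pair is (7, 7)–(-4, -8) with squared distance 346. The circle on this segment as diameter has centre (1.5, -0.5) and r² = 346/4 = 86.5.
Check (6, 0): distance² to centre = 20.5 ≤ 86.5, so it lies inside.
All remaining points lie in this disk, and no smaller disk contains both endpoints, so this is the minimum enclosing circle.
The points at distance exactly r from the centre are (7, 7), (-4, -8) — 2 points.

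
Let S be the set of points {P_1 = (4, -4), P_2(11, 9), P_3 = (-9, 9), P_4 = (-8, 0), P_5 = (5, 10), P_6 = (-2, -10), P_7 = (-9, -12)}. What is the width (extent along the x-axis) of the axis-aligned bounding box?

max x = 11, min x = -9, so width = 20.

20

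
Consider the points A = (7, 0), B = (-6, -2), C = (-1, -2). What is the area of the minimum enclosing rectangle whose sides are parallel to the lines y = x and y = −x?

In coordinates u = x + y, v = x − y the rectangle is axis-aligned; the map (x,y)→(u,v) scales areas by 2.
u-values: 7, -8, -3; range = 7 − (-8) = 15.
v-values: 7, -4, 1; range = 7 − (-4) = 11.
Area = (15 × 11) / 2 = 82.5.

82.5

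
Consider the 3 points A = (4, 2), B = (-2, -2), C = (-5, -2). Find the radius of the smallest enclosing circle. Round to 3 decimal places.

Side lengths²: AB² = 52, AC² = 97, BC² = 9.
Since AC² = 97 ≥ 52 + 9 = 61, the angle opposite AC is not acute, so the smallest enclosing circle has AC as diameter.
Centre = midpoint of AC = (-0.5, 0), r² = 97/4 = 24.25.
r = √(24.25) ≈ 4.924.

4.924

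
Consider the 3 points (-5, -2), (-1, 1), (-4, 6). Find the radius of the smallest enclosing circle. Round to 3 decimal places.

4.031

Call the three points A, B, C in the order given.
Side lengths²: AB² = 25, AC² = 65, BC² = 34.
Since AC² = 65 ≥ 34 + 25 = 59, the angle opposite AC is not acute, so the smallest enclosing circle has AC as diameter.
Centre = midpoint of AC = (-4.5, 2), r² = 65/4 = 16.25.
r = √(16.25) ≈ 4.031.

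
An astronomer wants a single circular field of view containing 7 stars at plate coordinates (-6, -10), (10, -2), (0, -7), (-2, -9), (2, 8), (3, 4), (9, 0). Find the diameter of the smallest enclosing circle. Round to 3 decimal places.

20.145

By Welzl's lemma the MEC is supported by two points (diametrically opposite) or three points (on a circumcircle).
The minimum enclosing circle is determined by three boundary points: (-6, -10), (10, -2), (2, 8).
Their circumcentre is (-1/14, -13/7) with r² = 19885/196.
The farthest remaining point (9, 0) is at distance² 16805/196 ≤ 19885/196.
Diameter = 2r = 2√(19885/196) ≈ 20.145.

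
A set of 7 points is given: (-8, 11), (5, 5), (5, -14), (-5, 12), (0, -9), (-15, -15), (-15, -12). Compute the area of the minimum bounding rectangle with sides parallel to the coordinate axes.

540

x ranges over [-15, 5], width 20.
y ranges over [-15, 12], height 27.
Area = 20 × 27 = 540.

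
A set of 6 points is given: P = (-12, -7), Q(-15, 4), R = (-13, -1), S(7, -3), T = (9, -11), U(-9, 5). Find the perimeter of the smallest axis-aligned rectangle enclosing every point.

80

Width = max x − min x = 9 − (-15) = 24.
Height = max y − min y = 5 − (-11) = 16.
Perimeter = 2(24 + 16) = 80.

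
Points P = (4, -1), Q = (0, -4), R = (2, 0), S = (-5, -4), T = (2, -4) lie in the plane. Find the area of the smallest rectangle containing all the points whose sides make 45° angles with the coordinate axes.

42

In coordinates u = x + y, v = x − y the rectangle is axis-aligned; the map (x,y)→(u,v) scales areas by 2.
u-values: 3, -4, 2, -9, -2; range = 3 − (-9) = 12.
v-values: 5, 4, 2, -1, 6; range = 6 − (-1) = 7.
Area = (12 × 7) / 2 = 42.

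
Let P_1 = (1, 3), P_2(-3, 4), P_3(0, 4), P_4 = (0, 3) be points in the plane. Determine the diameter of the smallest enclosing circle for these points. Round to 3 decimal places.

The minimum enclosing circle of a finite set is fixed by two of the points (as a diameter) or three (as a circumcircle).
The farthest pair is P_1–P_2 with squared distance 17. The circle on this segment as diameter has centre (-1, 3.5) and r² = 17/4 = 4.25.
Check P_3: distance² to centre = 1.25 ≤ 4.25, so it lies inside.
All remaining points lie in this disk, and no smaller disk contains both endpoints, so this is the minimum enclosing circle.
Diameter = 2r = 2√(4.25) ≈ 4.123.

4.123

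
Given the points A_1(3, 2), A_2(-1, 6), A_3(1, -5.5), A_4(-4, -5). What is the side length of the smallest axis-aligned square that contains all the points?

11.5

The bounding box has width 7 and height 11.5.
An axis-aligned square enclosing the set must have side ≥ max(width, height).
So the minimum side is max(7, 11.5) = 11.5.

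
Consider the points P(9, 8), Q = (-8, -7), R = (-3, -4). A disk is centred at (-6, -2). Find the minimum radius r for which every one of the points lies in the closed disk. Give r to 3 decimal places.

18.028

The required radius is the distance from (-6, -2) to the farthest point.
Squared distances: 325, 29, 13.
Maximum is 325, attained at P.
r = √325 ≈ 18.028.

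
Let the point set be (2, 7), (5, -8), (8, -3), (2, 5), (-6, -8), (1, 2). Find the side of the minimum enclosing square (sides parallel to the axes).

15

The bounding box has width 14 and height 15.
An axis-aligned square enclosing the set must have side ≥ max(width, height).
So the minimum side is max(14, 15) = 15.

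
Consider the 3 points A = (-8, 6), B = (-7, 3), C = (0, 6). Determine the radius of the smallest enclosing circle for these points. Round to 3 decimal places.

4.014

Side lengths²: AB² = 10, AC² = 64, BC² = 58.
Since AC² = 64 < 58 + 10 = 68, the triangle is acute, so the smallest enclosing circle is the circumcircle.
Circumcentre = (-4, 17/3), r² = 145/9.
r = √(145/9) ≈ 4.014.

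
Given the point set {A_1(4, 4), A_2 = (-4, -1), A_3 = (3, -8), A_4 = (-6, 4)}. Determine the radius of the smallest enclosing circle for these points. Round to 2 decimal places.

The minimum enclosing circle is determined by three boundary points: A_1, A_3, A_4.
Their circumcentre is (-1, -1.625) with r² = 56.640625.
The farthest remaining point A_2 is at distance² 9.390625 ≤ 56.640625.
r = √(56.640625) ≈ 7.53.

7.53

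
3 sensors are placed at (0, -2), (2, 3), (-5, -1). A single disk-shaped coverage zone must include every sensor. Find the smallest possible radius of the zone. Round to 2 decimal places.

Call the three points A, B, C in the order given.
Side lengths²: AB² = 29, AC² = 26, BC² = 65.
Since BC² = 65 ≥ 29 + 26 = 55, the angle opposite BC is not acute, so the smallest enclosing circle has BC as diameter.
Centre = midpoint of BC = (-1.5, 1), r² = 65/4 = 16.25.
r = √(16.25) ≈ 4.03.

4.03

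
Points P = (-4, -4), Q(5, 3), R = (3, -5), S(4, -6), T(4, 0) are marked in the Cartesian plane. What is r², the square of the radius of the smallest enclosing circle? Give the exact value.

The minimum enclosing circle of a finite set is fixed by two of the points (as a diameter) or three (as a circumcircle).
The minimum enclosing circle is determined by three boundary points: P, Q, S.
Their circumcentre is (36/37, -41/37) with r² = 45305/1369.
The farthest remaining point R is at distance² 26361/1369 ≤ 45305/1369.

45305/1369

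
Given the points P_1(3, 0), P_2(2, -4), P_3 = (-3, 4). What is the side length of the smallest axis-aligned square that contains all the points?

8

The bounding box has width 6 and height 8.
An axis-aligned square enclosing the set must have side ≥ max(width, height).
So the minimum side is max(6, 8) = 8.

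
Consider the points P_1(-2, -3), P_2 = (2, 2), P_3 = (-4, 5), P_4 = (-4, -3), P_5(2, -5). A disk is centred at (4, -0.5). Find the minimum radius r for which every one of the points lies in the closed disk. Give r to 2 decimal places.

9.71

The required radius is the distance from (4, -0.5) to the farthest point.
Squared distances: 42.25, 10.25, 94.25, 70.25, 24.25.
Maximum is 94.25, attained at P_3.
r = √(94.25) ≈ 9.71.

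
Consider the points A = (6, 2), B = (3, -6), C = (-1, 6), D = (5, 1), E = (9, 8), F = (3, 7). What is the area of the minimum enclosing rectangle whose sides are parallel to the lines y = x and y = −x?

160

In coordinates u = x + y, v = x − y the rectangle is axis-aligned; the map (x,y)→(u,v) scales areas by 2.
u-values: 8, -3, 5, 6, 17, 10; range = 17 − (-3) = 20.
v-values: 4, 9, -7, 4, 1, -4; range = 9 − (-7) = 16.
Area = (20 × 16) / 2 = 160.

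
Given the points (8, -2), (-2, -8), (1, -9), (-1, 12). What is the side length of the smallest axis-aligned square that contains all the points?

The bounding box has width 10 and height 21.
An axis-aligned square enclosing the set must have side ≥ max(width, height).
So the minimum side is max(10, 21) = 21.

21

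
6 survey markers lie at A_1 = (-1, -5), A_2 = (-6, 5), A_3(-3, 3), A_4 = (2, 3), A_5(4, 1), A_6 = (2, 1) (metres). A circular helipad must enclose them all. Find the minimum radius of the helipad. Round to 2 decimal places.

5.88

The minimum enclosing circle is determined by three boundary points: A_1, A_2, A_5.
Their circumcentre is (-1.875, 0.8125) with r² = 34.55078125.
The farthest remaining point A_4 is at distance² 19.80078125 ≤ 34.55078125.
r = √(34.55078125) ≈ 5.88.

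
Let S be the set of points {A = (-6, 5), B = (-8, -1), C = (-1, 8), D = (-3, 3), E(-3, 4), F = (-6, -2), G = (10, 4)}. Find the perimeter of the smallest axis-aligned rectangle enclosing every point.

Width = max x − min x = 10 − (-8) = 18.
Height = max y − min y = 8 − (-2) = 10.
Perimeter = 2(18 + 10) = 56.

56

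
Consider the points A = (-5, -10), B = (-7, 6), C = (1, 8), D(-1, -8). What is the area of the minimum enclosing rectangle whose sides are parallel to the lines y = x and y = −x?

240

In coordinates u = x + y, v = x − y the rectangle is axis-aligned; the map (x,y)→(u,v) scales areas by 2.
u-values: -15, -1, 9, -9; range = 9 − (-15) = 24.
v-values: 5, -13, -7, 7; range = 7 − (-13) = 20.
Area = (24 × 20) / 2 = 240.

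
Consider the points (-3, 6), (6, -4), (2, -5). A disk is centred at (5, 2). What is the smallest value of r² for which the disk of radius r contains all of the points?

80

The required radius is the distance from (5, 2) to the farthest point.
Squared distances: 80, 37, 58.
Maximum is 80, attained at (-3, 6).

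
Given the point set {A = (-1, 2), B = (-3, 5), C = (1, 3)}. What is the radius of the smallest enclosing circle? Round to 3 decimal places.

Side lengths²: AB² = 13, AC² = 5, BC² = 20.
Since BC² = 20 ≥ 13 + 5 = 18, the angle opposite BC is not acute, so the smallest enclosing circle has BC as diameter.
Centre = midpoint of BC = (-1, 4), r² = 20/4 = 5.
r = √5 ≈ 2.236.

2.236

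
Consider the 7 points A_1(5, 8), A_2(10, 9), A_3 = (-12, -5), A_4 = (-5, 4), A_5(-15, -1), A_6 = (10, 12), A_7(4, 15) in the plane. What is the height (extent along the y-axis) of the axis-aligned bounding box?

20

max y = 15, min y = -5, so height = 20.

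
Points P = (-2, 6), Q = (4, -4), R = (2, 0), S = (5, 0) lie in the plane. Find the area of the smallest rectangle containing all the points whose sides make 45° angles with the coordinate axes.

40

In coordinates u = x + y, v = x − y the rectangle is axis-aligned; the map (x,y)→(u,v) scales areas by 2.
u-values: 4, 0, 2, 5; range = 5 − 0 = 5.
v-values: -8, 8, 2, 5; range = 8 − (-8) = 16.
Area = (5 × 16) / 2 = 40.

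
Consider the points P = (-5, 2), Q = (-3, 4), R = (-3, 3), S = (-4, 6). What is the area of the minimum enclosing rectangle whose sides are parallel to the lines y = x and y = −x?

10

In coordinates u = x + y, v = x − y the rectangle is axis-aligned; the map (x,y)→(u,v) scales areas by 2.
u-values: -3, 1, 0, 2; range = 2 − (-3) = 5.
v-values: -7, -7, -6, -10; range = -6 − (-10) = 4.
Area = (5 × 4) / 2 = 10.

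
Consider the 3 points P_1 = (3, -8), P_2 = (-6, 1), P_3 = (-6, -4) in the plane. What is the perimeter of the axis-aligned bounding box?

Width = max x − min x = 3 − (-6) = 9.
Height = max y − min y = 1 − (-8) = 9.
Perimeter = 2(9 + 9) = 36.

36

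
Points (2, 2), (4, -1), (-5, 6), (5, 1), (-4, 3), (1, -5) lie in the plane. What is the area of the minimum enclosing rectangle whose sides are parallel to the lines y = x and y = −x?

85

In coordinates u = x + y, v = x − y the rectangle is axis-aligned; the map (x,y)→(u,v) scales areas by 2.
u-values: 4, 3, 1, 6, -1, -4; range = 6 − (-4) = 10.
v-values: 0, 5, -11, 4, -7, 6; range = 6 − (-11) = 17.
Area = (10 × 17) / 2 = 85.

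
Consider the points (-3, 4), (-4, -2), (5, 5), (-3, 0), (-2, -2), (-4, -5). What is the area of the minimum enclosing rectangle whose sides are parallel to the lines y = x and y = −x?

76

In coordinates u = x + y, v = x − y the rectangle is axis-aligned; the map (x,y)→(u,v) scales areas by 2.
u-values: 1, -6, 10, -3, -4, -9; range = 10 − (-9) = 19.
v-values: -7, -2, 0, -3, 0, 1; range = 1 − (-7) = 8.
Area = (19 × 8) / 2 = 76.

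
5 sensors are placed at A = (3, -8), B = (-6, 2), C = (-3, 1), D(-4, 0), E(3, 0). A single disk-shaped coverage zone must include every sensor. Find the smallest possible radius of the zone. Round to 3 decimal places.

By Welzl's lemma the MEC is supported by two points (diametrically opposite) or three points (on a circumcircle).
The farthest pair is A–B with squared distance 181. The circle on this segment as diameter has centre (-1.5, -3) and r² = 181/4 = 45.25.
Check C: distance² to centre = 18.25 ≤ 45.25, so it lies inside.
All remaining points lie in this disk, and no smaller disk contains both endpoints, so this is the minimum enclosing circle.
r = √(45.25) ≈ 6.727.

6.727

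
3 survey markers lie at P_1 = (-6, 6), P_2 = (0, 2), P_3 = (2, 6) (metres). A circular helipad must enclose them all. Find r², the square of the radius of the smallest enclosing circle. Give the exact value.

Side lengths²: P_1P_2² = 52, P_1P_3² = 64, P_2P_3² = 20.
Since P_1P_3² = 64 < 52 + 20 = 72, the triangle is acute, so the smallest enclosing circle is the circumcircle.
Circumcentre = (-2, 5.5), r² = 16.25.

16.25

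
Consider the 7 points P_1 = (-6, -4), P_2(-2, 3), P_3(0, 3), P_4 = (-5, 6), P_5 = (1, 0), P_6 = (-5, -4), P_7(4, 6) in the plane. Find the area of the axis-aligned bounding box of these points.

x ranges over [-6, 4], width 10.
y ranges over [-4, 6], height 10.
Area = 10 × 10 = 100.

100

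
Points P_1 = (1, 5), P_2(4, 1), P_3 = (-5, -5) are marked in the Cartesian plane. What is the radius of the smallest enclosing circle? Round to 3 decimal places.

Side lengths²: P_1P_2² = 25, P_1P_3² = 136, P_2P_3² = 117.
Since P_1P_3² = 136 < 117 + 25 = 142, the triangle is acute, so the smallest enclosing circle is the circumcircle.
Circumcentre = (-31/18, -1/6), r² = 5525/162.
r = √(5525/162) ≈ 5.840.

5.840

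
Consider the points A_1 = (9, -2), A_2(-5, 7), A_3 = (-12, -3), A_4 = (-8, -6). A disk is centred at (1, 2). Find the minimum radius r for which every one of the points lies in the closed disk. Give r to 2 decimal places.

The required radius is the distance from (1, 2) to the farthest point.
Squared distances: 80, 61, 194, 145.
Maximum is 194, attained at A_3.
r = √194 ≈ 13.93.

13.93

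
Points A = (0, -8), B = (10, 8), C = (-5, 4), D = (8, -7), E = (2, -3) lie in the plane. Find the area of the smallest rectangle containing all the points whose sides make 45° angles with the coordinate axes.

In coordinates u = x + y, v = x − y the rectangle is axis-aligned; the map (x,y)→(u,v) scales areas by 2.
u-values: -8, 18, -1, 1, -1; range = 18 − (-8) = 26.
v-values: 8, 2, -9, 15, 5; range = 15 − (-9) = 24.
Area = (26 × 24) / 2 = 312.

312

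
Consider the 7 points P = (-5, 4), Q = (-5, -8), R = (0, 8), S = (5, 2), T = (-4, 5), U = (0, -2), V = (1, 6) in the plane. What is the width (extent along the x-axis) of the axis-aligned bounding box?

max x = 5, min x = -5, so width = 10.

10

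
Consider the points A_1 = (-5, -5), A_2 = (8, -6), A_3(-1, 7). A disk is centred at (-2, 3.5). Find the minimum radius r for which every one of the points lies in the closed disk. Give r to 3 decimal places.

13.793

The required radius is the distance from (-2, 3.5) to the farthest point.
Squared distances: 81.25, 190.25, 13.25.
Maximum is 190.25, attained at A_2.
r = √(190.25) ≈ 13.793.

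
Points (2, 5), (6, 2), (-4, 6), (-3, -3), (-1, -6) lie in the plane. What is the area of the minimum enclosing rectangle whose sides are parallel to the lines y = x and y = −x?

In coordinates u = x + y, v = x − y the rectangle is axis-aligned; the map (x,y)→(u,v) scales areas by 2.
u-values: 7, 8, 2, -6, -7; range = 8 − (-7) = 15.
v-values: -3, 4, -10, 0, 5; range = 5 − (-10) = 15.
Area = (15 × 15) / 2 = 112.5.

112.5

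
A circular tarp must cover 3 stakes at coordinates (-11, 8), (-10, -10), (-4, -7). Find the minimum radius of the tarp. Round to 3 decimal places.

Call the three points A, B, C in the order given.
Side lengths²: AB² = 325, AC² = 274, BC² = 45.
Since AB² = 325 ≥ 274 + 45 = 319, the angle opposite AB is not acute, so the smallest enclosing circle has AB as diameter.
Centre = midpoint of AB = (-10.5, -1), r² = 325/4 = 81.25.
r = √(81.25) ≈ 9.014.

9.014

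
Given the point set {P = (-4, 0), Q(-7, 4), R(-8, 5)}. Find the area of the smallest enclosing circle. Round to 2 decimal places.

32.20

Side lengths²: PQ² = 25, PR² = 41, QR² = 2.
Since PR² = 41 ≥ 25 + 2 = 27, the angle opposite PR is not acute, so the smallest enclosing circle has PR as diameter.
Centre = midpoint of PR = (-6, 2.5), r² = 41/4 = 10.25.
Area = π·r² = π·10.25 ≈ 32.20.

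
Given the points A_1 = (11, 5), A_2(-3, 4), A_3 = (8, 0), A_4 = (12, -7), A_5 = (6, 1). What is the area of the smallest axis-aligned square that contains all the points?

The bounding box has width 15 and height 12.
An axis-aligned square enclosing the set must have side ≥ max(width, height).
So the minimum side is max(15, 12) = 15.
Area = 15² = 225.

225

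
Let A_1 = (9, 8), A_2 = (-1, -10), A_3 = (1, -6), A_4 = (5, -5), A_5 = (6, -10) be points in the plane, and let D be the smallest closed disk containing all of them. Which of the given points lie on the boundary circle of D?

The minimum enclosing circle of a finite set is fixed by two of the points (as a diameter) or three (as a circumcircle).
The farthest pair is A_1–A_2 with squared distance 424. The circle on this segment as diameter has centre (4, -1) and r² = 424/4 = 106.
Check A_3: distance² to centre = 34 ≤ 106, so it lies inside.
All remaining points lie in this disk, and no smaller disk contains both endpoints, so this is the minimum enclosing circle.
The points at distance exactly r from the centre are A_1, A_2 — 2 points.

A_1, A_2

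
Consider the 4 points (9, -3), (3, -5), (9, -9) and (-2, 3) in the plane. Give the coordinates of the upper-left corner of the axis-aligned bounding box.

(-2, 3)

x-range [-2, 9], y-range [-9, 3].
The upper-left corner is (-2, 3).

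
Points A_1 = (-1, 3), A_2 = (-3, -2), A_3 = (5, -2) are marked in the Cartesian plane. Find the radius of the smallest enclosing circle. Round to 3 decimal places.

Side lengths²: A_1A_2² = 29, A_1A_3² = 61, A_2A_3² = 64.
Since A_2A_3² = 64 < 61 + 29 = 90, the triangle is acute, so the smallest enclosing circle is the circumcircle.
Circumcentre = (1, -0.7), r² = 17.69.
r = √(17.69) ≈ 4.206.

4.206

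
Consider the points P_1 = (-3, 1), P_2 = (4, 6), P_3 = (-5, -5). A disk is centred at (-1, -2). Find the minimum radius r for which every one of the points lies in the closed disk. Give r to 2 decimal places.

9.43

The required radius is the distance from (-1, -2) to the farthest point.
Squared distances: 13, 89, 25.
Maximum is 89, attained at P_2.
r = √89 ≈ 9.43.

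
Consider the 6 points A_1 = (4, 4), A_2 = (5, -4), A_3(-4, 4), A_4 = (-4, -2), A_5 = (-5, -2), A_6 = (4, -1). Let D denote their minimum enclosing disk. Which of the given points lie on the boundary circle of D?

A_2, A_3

The farthest pair is A_2–A_3 with squared distance 145. The circle on this segment as diameter has centre (0.5, 0) and r² = 145/4 = 36.25.
Check A_1: distance² to centre = 28.25 ≤ 36.25, so it lies inside.
All remaining points lie in this disk, and no smaller disk contains both endpoints, so this is the minimum enclosing circle.
The points at distance exactly r from the centre are A_2, A_3 — 2 points.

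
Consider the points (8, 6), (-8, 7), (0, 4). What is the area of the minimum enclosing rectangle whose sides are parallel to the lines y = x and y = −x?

127.5

In coordinates u = x + y, v = x − y the rectangle is axis-aligned; the map (x,y)→(u,v) scales areas by 2.
u-values: 14, -1, 4; range = 14 − (-1) = 15.
v-values: 2, -15, -4; range = 2 − (-15) = 17.
Area = (15 × 17) / 2 = 127.5.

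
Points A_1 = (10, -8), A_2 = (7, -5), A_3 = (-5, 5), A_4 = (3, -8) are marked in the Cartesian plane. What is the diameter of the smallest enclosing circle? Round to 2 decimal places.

19.85

The farthest pair is A_1–A_3 with squared distance 394. The circle on this segment as diameter has centre (2.5, -1.5) and r² = 394/4 = 98.5.
Check A_2: distance² to centre = 32.5 ≤ 98.5, so it lies inside.
All remaining points lie in this disk, and no smaller disk contains both endpoints, so this is the minimum enclosing circle.
Diameter = 2r = 2√(98.5) ≈ 19.85.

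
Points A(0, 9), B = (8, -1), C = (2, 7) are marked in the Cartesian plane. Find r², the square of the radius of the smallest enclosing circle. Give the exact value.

41

Side lengths²: AB² = 164, AC² = 8, BC² = 100.
Since AB² = 164 ≥ 100 + 8 = 108, the angle opposite AB is not acute, so the smallest enclosing circle has AB as diameter.
Centre = midpoint of AB = (4, 4), r² = 164/4 = 41.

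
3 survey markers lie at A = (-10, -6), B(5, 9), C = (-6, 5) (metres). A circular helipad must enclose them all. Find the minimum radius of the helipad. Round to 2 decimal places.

Side lengths²: AB² = 450, AC² = 137, BC² = 137.
Since AB² = 450 ≥ 137 + 137 = 274, the angle opposite AB is not acute, so the smallest enclosing circle has AB as diameter.
Centre = midpoint of AB = (-2.5, 1.5), r² = 450/4 = 112.5.
r = √(112.5) ≈ 10.61.

10.61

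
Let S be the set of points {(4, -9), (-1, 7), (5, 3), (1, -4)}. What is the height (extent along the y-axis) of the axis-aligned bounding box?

max y = 7, min y = -9, so height = 16.

16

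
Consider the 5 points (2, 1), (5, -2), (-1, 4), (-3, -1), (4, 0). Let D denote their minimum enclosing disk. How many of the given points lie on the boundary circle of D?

The minimum enclosing circle is determined by three boundary points: (5, -2), (-1, 4), (-3, -1).
Their circumcentre is (17/14, 3/14) with r² = 1885/98.
The farthest remaining point (4, 0) is at distance² 765/98 ≤ 1885/98.
The points at distance exactly r from the centre are (5, -2), (-1, 4), (-3, -1) — 3 points.

3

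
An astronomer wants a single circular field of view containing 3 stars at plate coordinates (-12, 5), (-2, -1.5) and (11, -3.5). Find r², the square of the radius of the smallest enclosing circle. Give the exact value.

Call the three points A, B, C in the order given.
Side lengths²: AB² = 142.25, AC² = 601.25, BC² = 173.
Since AC² = 601.25 ≥ 173 + 142.25 = 315.25, the angle opposite AC is not acute, so the smallest enclosing circle has AC as diameter.
Centre = midpoint of AC = (-0.5, 0.75), r² = 601.25/4 = 150.3125.

150.3125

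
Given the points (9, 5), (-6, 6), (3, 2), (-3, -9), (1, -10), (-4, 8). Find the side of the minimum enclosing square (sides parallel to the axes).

The bounding box has width 15 and height 18.
An axis-aligned square enclosing the set must have side ≥ max(width, height).
So the minimum side is max(15, 18) = 18.

18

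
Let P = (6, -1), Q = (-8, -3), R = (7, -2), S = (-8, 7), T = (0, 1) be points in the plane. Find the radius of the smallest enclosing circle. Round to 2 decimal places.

8.77

The minimum enclosing circle of a finite set is fixed by two of the points (as a diameter) or three (as a circumcircle).
The minimum enclosing circle is determined by three boundary points: Q, R, S.
Their circumcentre is (-0.8, 2) with r² = 76.84.
The farthest remaining point P is at distance² 55.24 ≤ 76.84.
r = √(76.84) ≈ 8.77.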